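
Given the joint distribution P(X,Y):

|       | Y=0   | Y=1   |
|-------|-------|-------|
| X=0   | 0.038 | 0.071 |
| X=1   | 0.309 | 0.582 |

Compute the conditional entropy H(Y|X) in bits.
0.9314 bits

H(Y|X) = H(X,Y) - H(X)

H(X,Y) = -Σ_{x,y} P(x,y) log₂ P(x,y). Per-cell terms -P(x,y)·log₂P(x,y):
  X=0: 0.17928, 0.27094
  X=1: 0.52355, 0.45449
Sum of the 4 terms: H(X,Y) = 1.4283 bits

Marginal of X (row sums):
  P(X=0) = 0.038 + 0.071 = 0.109
  P(X=1) = 0.309 + 0.582 = 0.891
H(X) = -[0.109·log₂(0.109) + 0.891·log₂(0.891)]
  = 0.34854 + 0.14835 = 0.4969 bits

H(Y|X) = H(X,Y) - H(X) = 1.4283 - 0.4969 = 0.9314 bits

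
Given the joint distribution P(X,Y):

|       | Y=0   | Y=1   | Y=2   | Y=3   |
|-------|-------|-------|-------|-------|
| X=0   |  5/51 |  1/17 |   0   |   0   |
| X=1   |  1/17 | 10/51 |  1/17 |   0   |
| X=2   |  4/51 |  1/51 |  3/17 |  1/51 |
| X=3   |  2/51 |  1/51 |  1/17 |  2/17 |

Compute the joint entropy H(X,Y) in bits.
3.3609 bits

H(X,Y) = -Σ_{x,y} P(x,y) log₂ P(x,y). Per-cell terms -P(x,y)·log₂P(x,y):
  X=0: 0.32848, 0.24044, 0.00000, 0.00000
  X=1: 0.24044, 0.46088, 0.24044, 0.00000
  X=2: 0.28803, 0.11122, 0.44162, 0.11122
  X=3: 0.18323, 0.11122, 0.24044, 0.36323
  (cells with P = 0 contribute 0)
Sum of the 16 terms: H(X,Y) = 3.3609 bits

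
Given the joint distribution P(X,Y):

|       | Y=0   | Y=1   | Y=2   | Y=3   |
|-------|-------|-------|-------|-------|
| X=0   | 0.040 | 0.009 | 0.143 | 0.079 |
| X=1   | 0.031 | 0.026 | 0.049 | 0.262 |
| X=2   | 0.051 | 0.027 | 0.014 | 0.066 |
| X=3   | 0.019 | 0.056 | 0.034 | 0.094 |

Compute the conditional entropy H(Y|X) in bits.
1.5531 bits

H(Y|X) = H(X,Y) - H(X)

H(X,Y) = -Σ_{x,y} P(x,y) log₂ P(x,y). Per-cell terms -P(x,y)·log₂P(x,y):
  X=0: 0.18575, 0.06116, 0.40125, 0.28930
  X=1: 0.15536, 0.13690, 0.21320, 0.50628
  X=2: 0.21896, 0.14069, 0.08622, 0.25881
  X=3: 0.10864, 0.23287, 0.16586, 0.32065
Sum of the 16 terms: H(X,Y) = 3.4819 bits

Marginal of X (row sums):
  P(X=0) = 0.040 + 0.009 + 0.143 + 0.079 = 0.271
  P(X=1) = 0.031 + 0.026 + 0.049 + 0.262 = 0.368
  P(X=2) = 0.051 + 0.027 + 0.014 + 0.066 = 0.158
  P(X=3) = 0.019 + 0.056 + 0.034 + 0.094 = 0.203
H(X) = -[0.271·log₂(0.271) + 0.368·log₂(0.368) + 0.158·log₂(0.158) + 0.203·log₂(0.203)]
  = 0.51047 + 0.53074 + 0.42060 + 0.46699 = 1.9288 bits

H(Y|X) = H(X,Y) - H(X) = 3.4819 - 1.9288 = 1.5531 bits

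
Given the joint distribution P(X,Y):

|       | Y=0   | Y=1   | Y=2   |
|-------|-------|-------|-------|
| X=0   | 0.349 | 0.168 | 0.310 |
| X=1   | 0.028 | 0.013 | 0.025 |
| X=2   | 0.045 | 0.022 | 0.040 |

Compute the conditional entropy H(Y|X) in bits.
1.5229 bits

H(Y|X) = H(X,Y) - H(X)

H(X,Y) = -Σ_{x,y} P(x,y) log₂ P(x,y). Per-cell terms -P(x,y)·log₂P(x,y):
  X=0: 0.53003, 0.43234, 0.52379
  X=1: 0.14444, 0.08145, 0.13305
  X=2: 0.20133, 0.12114, 0.18575
Sum of the 9 terms: H(X,Y) = 2.3533 bits

Marginal of X (row sums):
  P(X=0) = 0.349 + 0.168 + 0.310 = 0.827
  P(X=1) = 0.028 + 0.013 + 0.025 = 0.066
  P(X=2) = 0.045 + 0.022 + 0.040 = 0.107
H(X) = -[0.827·log₂(0.827) + 0.066·log₂(0.066) + 0.107·log₂(0.107)]
  = 0.22663 + 0.25881 + 0.34500 = 0.8304 bits

H(Y|X) = H(X,Y) - H(X) = 2.3533 - 0.8304 = 1.5229 bits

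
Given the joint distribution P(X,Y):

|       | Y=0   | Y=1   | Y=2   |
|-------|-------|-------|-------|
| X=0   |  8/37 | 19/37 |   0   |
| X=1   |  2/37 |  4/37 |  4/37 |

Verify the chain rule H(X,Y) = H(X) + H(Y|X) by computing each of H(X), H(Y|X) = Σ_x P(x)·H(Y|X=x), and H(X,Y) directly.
H(X) = 0.8419 bits, H(Y|X) = 1.0511 bits, H(X,Y) = 1.8930 bits

Marginal of X (row sums):
  P(X=0) = 8/37 + 19/37 + 0 = 27/37
  P(X=1) = 2/37 + 4/37 + 4/37 = 10/37
H(X) = -[(27/37)·log₂(27/37) + (10/37)·log₂(10/37)]
  = 0.331710 + 0.510142 = 0.8419 bits

H(Y|X) = Σ_x P(x)·H(Y|X=x):
  X=0: P(X=0) = 27/37, P(Y|X=0) = (8/27, 19/27, 0) → H(Y|X=0) = 0.876716
  X=1: P(X=1) = 10/37, P(Y|X=1) = (1/5, 2/5, 2/5) → H(Y|X=1) = 1.521928
H(Y|X) = (27/37)·0.876716 + (10/37)·1.521928 = 1.0511 bits

H(X,Y) = -Σ_{x,y} P(x,y) log₂ P(x,y). Per-cell terms -P(x,y)·log₂P(x,y):
  X=0: 0.477720, 0.493757, 0.000000
  X=1: 0.227538, 0.346968, 0.346968
  (cells with P = 0 contribute 0)
Sum of the 6 terms: H(X,Y) = 1.8930 bits

Chain rule check:
  H(X) + H(Y|X) = 0.8419 + 1.0511 = 1.8930 bits
  H(X,Y) = 1.8930 bits
✓ Chain rule verified.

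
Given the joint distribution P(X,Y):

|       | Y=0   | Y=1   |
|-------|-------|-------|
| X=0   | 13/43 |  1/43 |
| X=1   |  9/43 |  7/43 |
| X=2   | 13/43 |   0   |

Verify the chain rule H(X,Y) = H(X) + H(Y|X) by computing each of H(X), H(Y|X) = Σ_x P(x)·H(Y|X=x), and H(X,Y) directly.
H(X) = 1.5796 bits, H(Y|X) = 0.4888 bits, H(X,Y) = 2.0683 bits

Marginal of X (row sums):
  P(X=0) = 13/43 + 1/43 = 14/43
  P(X=1) = 9/43 + 7/43 = 16/43
  P(X=2) = 13/43 + 0 = 13/43
H(X) = -[(14/43)·log₂(14/43) + (16/43)·log₂(16/43) + (13/43)·log₂(13/43)]
  = 0.527087 + 0.530703 + 0.521761 = 1.5796 bits

H(Y|X) = Σ_x P(x)·H(Y|X=x):
  X=0: P(X=0) = 14/43, P(Y|X=0) = (13/14, 1/14) → H(Y|X=0) = 0.371232
  X=1: P(X=1) = 16/43, P(Y|X=1) = (9/16, 7/16) → H(Y|X=1) = 0.988699
  X=2: P(X=2) = 13/43, P(Y|X=2) = (1, 0) → H(Y|X=2) = 0.000000
H(Y|X) = (14/43)·0.371232 + (16/43)·0.988699 + (13/43)·0.000000 = 0.4888 bits

H(X,Y) = -Σ_{x,y} P(x,y) log₂ P(x,y). Per-cell terms -P(x,y)·log₂P(x,y):
  X=0: 0.521761, 0.126192
  X=1: 0.472257, 0.426334
  X=2: 0.521761, 0.000000
  (cells with P = 0 contribute 0)
Sum of the 6 terms: H(X,Y) = 2.0683 bits

Chain rule check:
  H(X) + H(Y|X) = 1.5796 + 0.4888 = 2.0684 bits
  H(X,Y) = 2.0683 bits
✓ Chain rule verified (Δ = 0.0001 is 4-dp rounding noise: each of the three values was rounded independently).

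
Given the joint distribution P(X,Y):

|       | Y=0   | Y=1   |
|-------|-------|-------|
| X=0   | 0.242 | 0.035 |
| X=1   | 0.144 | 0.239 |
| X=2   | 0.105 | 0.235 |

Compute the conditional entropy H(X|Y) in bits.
1.3934 bits

H(X|Y) = H(X,Y) - H(Y)

H(X,Y) = -Σ_{x,y} P(x,y) log₂ P(x,y). Per-cell terms -P(x,y)·log₂P(x,y):
  X=0: 0.49535, 0.16928
  X=1: 0.40260, 0.49352
  X=2: 0.34141, 0.49098
Sum of the 6 terms: H(X,Y) = 2.39314 bits

Marginal of Y (column sums):
  P(Y=0) = 0.242 + 0.144 + 0.105 = 0.491
  P(Y=1) = 0.035 + 0.239 + 0.235 = 0.509
H(Y) = -[0.491·log₂(0.491) + 0.509·log₂(0.509)]
  = 0.50387 + 0.49590 = 0.99977 bits

H(X|Y) = H(X,Y) - H(Y) = 2.39314 - 0.99977 = 1.3934 bits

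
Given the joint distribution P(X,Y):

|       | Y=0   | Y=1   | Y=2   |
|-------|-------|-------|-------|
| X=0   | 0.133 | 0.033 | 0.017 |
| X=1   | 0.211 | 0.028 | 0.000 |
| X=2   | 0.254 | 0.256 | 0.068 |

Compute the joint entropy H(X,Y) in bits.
2.5366 bits

H(X,Y) = -Σ_{x,y} P(x,y) log₂ P(x,y). Per-cell terms -P(x,y)·log₂P(x,y):
  X=0: 0.387097, 0.162406, 0.099931
  X=1: 0.473629, 0.144436, 0.000000
  X=2: 0.502183, 0.503241, 0.263726
  (cells with P = 0 contribute 0)
Sum of the 9 terms: H(X,Y) = 2.5366 bits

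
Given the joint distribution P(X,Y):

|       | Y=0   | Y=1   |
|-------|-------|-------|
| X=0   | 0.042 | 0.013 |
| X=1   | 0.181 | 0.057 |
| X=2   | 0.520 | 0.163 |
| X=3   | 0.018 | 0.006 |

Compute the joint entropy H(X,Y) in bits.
2.0212 bits

H(X,Y) = -Σ_{x,y} P(x,y) log₂ P(x,y). Per-cell terms -P(x,y)·log₂P(x,y):
  X=0: 0.1921, 0.0814
  X=1: 0.4463, 0.2356
  X=2: 0.4906, 0.4266
  X=3: 0.1043, 0.0443
Sum of the 8 terms: H(X,Y) = 2.0212 bits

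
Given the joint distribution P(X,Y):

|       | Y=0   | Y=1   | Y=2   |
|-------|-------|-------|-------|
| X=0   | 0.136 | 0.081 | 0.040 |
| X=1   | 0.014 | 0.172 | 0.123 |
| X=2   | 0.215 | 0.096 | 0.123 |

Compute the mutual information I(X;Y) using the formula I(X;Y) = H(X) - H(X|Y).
0.1882 bits

I(X;Y) = H(X) - H(X|Y)

Marginal of X (row sums):
  P(X=0) = 0.136 + 0.081 + 0.040 = 0.257
  P(X=1) = 0.014 + 0.172 + 0.123 = 0.309
  P(X=2) = 0.215 + 0.096 + 0.123 = 0.434
H(X) = -[0.257·log₂(0.257) + 0.309·log₂(0.309) + 0.434·log₂(0.434)]
  = 0.503761 + 0.523545 + 0.522637 = 1.54994 bits

Marginal of Y (column sums):
  P(Y=0) = 0.136 + 0.014 + 0.215 = 0.365
  P(Y=1) = 0.081 + 0.172 + 0.096 = 0.349
  P(Y=2) = 0.040 + 0.123 + 0.123 = 0.286
H(X|Y) = Σ_y P(y)·H(X|Y=y):
  Y=0: P(Y=0) = 0.365, P(X|Y=0) = (136/365, 14/365, 43/73) → H(X|Y=0) = 1.160905
  Y=1: P(Y=1) = 0.349, P(X|Y=1) = (81/349, 172/349, 96/349) → H(X|Y=1) = 1.504385
  Y=2: P(Y=2) = 0.286, P(X|Y=2) = (20/143, 123/286, 123/286) → H(X|Y=2) = 1.444012
H(X|Y) = 0.365·1.160905 + 0.349·1.504385 + 0.286·1.444012 = 1.36175 bits

I(X;Y) = H(X) - H(X|Y) = 1.54994 - 1.36175 = 0.1882 bits

Cross-check via I(X;Y) = H(X) + H(Y) - H(X,Y): computing H(Y) from the column sums and H(X,Y) from the 9 cells in the same way gives H(Y) = 1.57724 bits and H(X,Y) = 2.93899 bits, so
I(X;Y) = 1.54994 + 1.57724 - 2.93899 = 0.1882 bits ✓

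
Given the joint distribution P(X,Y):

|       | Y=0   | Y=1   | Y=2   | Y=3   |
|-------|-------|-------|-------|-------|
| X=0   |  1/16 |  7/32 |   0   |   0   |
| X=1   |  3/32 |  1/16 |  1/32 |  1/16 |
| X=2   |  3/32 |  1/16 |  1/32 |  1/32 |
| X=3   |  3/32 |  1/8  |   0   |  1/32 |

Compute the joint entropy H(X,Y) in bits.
3.4401 bits

H(X,Y) = -Σ_{x,y} P(x,y) log₂ P(x,y). Per-cell terms -P(x,y)·log₂P(x,y):
  X=0: 0.25000, 0.47964, 0.00000, 0.00000
  X=1: 0.32016, 0.25000, 0.15625, 0.25000
  X=2: 0.32016, 0.25000, 0.15625, 0.15625
  X=3: 0.32016, 0.37500, 0.00000, 0.15625
  (cells with P = 0 contribute 0)
Sum of the 16 terms: H(X,Y) = 3.4401 bits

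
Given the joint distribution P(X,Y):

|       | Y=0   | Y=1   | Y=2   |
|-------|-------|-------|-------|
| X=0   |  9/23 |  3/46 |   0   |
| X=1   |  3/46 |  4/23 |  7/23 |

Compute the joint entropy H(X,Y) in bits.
2.0046 bits

H(X,Y) = -Σ_{x,y} P(x,y) log₂ P(x,y). Per-cell terms -P(x,y)·log₂P(x,y):
  X=0: 0.52968, 0.25687, 0.00000
  X=1: 0.25687, 0.43888, 0.52232
  (cells with P = 0 contribute 0)
Sum of the 6 terms: H(X,Y) = 2.0046 bits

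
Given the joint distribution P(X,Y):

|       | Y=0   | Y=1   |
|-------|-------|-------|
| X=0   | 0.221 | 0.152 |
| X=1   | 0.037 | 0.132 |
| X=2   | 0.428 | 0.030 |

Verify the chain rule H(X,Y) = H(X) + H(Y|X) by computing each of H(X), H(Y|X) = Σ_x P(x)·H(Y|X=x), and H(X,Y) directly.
H(X) = 1.4801 bits, H(Y|X) = 0.6517 bits, H(X,Y) = 2.1318 bits

Marginal of X (row sums):
  P(X=0) = 0.221 + 0.152 = 0.373
  P(X=1) = 0.037 + 0.132 = 0.169
  P(X=2) = 0.428 + 0.030 = 0.458
H(X) = -[0.373·log₂(0.373) + 0.169·log₂(0.169) + 0.458·log₂(0.458)]
  = 0.53069 + 0.43347 + 0.51597 = 1.4801 bits

H(Y|X) = Σ_x P(x)·H(Y|X=x):
  X=0: P(X=0) = 0.373, P(Y|X=0) = (221/373, 152/373) → H(Y|X=0) = 0.97517
  X=1: P(X=1) = 0.169, P(Y|X=1) = (37/169, 132/169) → H(Y|X=1) = 0.75822
  X=2: P(X=2) = 0.458, P(Y|X=2) = (214/229, 15/229) → H(Y|X=2) = 0.34891
H(Y|X) = 0.373·0.97517 + 0.169·0.75822 + 0.458·0.34891 = 0.6517 bits

H(X,Y) = -Σ_{x,y} P(x,y) log₂ P(x,y). Per-cell terms -P(x,y)·log₂P(x,y):
  X=0: 0.48131, 0.41311
  X=1: 0.17598, 0.38562
  X=2: 0.52401, 0.15177
Sum of the 6 terms: H(X,Y) = 2.1318 bits

Chain rule check:
  H(X) + H(Y|X) = 1.4801 + 0.6517 = 2.1318 bits
  H(X,Y) = 2.1318 bits
✓ Chain rule verified.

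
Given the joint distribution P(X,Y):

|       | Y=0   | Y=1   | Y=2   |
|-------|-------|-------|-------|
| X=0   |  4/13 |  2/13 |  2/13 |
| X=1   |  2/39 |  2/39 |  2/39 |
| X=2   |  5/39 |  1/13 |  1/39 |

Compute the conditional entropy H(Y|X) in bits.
1.4788 bits

H(Y|X) = H(X,Y) - H(X)

H(X,Y) = -Σ_{x,y} P(x,y) log₂ P(x,y). Per-cell terms -P(x,y)·log₂P(x,y):
  X=0: 0.52321, 0.41545, 0.41545
  X=1: 0.21976, 0.21976, 0.21976
  X=2: 0.37993, 0.28465, 0.13552
Sum of the 9 terms: H(X,Y) = 2.8135 bits

Marginal of X (row sums):
  P(X=0) = 4/13 + 2/13 + 2/13 = 8/13
  P(X=1) = 2/39 + 2/39 + 2/39 = 2/13
  P(X=2) = 5/39 + 1/13 + 1/39 = 3/13
H(X) = -[(8/13)·log₂(8/13) + (2/13)·log₂(2/13) + (3/13)·log₂(3/13)]
  = 0.43104 + 0.41545 + 0.48819 = 1.3347 bits

H(Y|X) = H(X,Y) - H(X) = 2.8135 - 1.3347 = 1.4788 bits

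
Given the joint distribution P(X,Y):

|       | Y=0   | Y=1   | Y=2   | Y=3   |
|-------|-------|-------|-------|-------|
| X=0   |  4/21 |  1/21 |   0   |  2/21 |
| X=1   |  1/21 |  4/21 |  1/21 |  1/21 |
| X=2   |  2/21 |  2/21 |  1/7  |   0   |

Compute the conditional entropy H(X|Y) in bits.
1.2049 bits

H(X|Y) = H(X,Y) - H(Y)

H(X,Y) = -Σ_{x,y} P(x,y) log₂ P(x,y). Per-cell terms -P(x,y)·log₂P(x,y):
  X=0: 0.45568, 0.20916, 0.00000, 0.32308
  X=1: 0.20916, 0.45568, 0.20916, 0.20916
  X=2: 0.32308, 0.32308, 0.40105, 0.00000
  (cells with P = 0 contribute 0)
Sum of the 12 terms: H(X,Y) = 3.1183 bits

Marginal of Y (column sums):
  P(Y=0) = 4/21 + 1/21 + 2/21 = 1/3
  P(Y=1) = 1/21 + 4/21 + 2/21 = 1/3
  P(Y=2) = 0 + 1/21 + 1/7 = 4/21
  P(Y=3) = 2/21 + 1/21 + 0 = 1/7
H(Y) = -[(1/3)·log₂(1/3) + (1/3)·log₂(1/3) + (4/21)·log₂(4/21) + (1/7)·log₂(1/7)]
  = 0.52832 + 0.52832 + 0.45568 + 0.40105 = 1.9134 bits

H(X|Y) = H(X,Y) - H(Y) = 3.1183 - 1.9134 = 1.2049 bits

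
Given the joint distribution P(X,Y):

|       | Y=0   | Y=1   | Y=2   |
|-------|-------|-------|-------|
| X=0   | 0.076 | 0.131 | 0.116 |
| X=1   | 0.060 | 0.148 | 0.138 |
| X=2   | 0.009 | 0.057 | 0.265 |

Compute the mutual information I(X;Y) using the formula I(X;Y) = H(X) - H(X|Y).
0.1307 bits

I(X;Y) = H(X) - H(X|Y)

Marginal of X (row sums):
  P(X=0) = 0.076 + 0.131 + 0.116 = 0.323
  P(X=1) = 0.060 + 0.148 + 0.138 = 0.346
  P(X=2) = 0.009 + 0.057 + 0.265 = 0.331
H(X) = -[0.323·log₂(0.323) + 0.346·log₂(0.346) + 0.331·log₂(0.331)]
  = 0.5266 + 0.5298 + 0.5280 = 1.5844 bits

Marginal of Y (column sums):
  P(Y=0) = 0.076 + 0.060 + 0.009 = 0.145
  P(Y=1) = 0.131 + 0.148 + 0.057 = 0.336
  P(Y=2) = 0.116 + 0.138 + 0.265 = 0.519
H(X|Y) = Σ_y P(y)·H(X|Y=y):
  Y=0: P(Y=0) = 0.145, P(X|Y=0) = (76/145, 12/29, 9/145) → H(X|Y=0) = 1.2641
  Y=1: P(Y=1) = 0.336, P(X|Y=1) = (131/336, 37/84, 19/112) → H(X|Y=1) = 1.4850
  Y=2: P(Y=2) = 0.519, P(X|Y=2) = (116/519, 46/173, 265/519) → H(X|Y=2) = 1.4864
H(X|Y) = 0.145·1.2641 + 0.336·1.4850 + 0.519·1.4864 = 1.4537 bits

I(X;Y) = H(X) - H(X|Y) = 1.5844 - 1.4537 = 0.1307 bits

Cross-check via I(X;Y) = H(X) + H(Y) - H(X,Y): computing H(Y) from the column sums and H(X,Y) from the 9 cells in the same way gives H(Y) = 1.4237 bits and H(X,Y) = 2.8774 bits, so
I(X;Y) = 1.5844 + 1.4237 - 2.8774 = 0.1307 bits ✓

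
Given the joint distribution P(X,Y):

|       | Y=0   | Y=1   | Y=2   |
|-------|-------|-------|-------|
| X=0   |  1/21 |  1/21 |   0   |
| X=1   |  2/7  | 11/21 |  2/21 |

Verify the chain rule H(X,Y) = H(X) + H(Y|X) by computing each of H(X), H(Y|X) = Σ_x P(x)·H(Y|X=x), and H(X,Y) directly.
H(X) = 0.4537 bits, H(Y|X) = 1.2927 bits, H(X,Y) = 1.7464 bits

Marginal of X (row sums):
  P(X=0) = 1/21 + 1/21 + 0 = 2/21
  P(X=1) = 2/7 + 11/21 + 2/21 = 19/21
H(X) = -[(2/21)·log₂(2/21) + (19/21)·log₂(19/21)]
  = 0.32308 + 0.13064 = 0.4537 bits

H(Y|X) = Σ_x P(x)·H(Y|X=x):
  X=0: P(X=0) = 2/21, P(Y|X=0) = (1/2, 1/2, 0) → H(Y|X=0) = 1.00000
  X=1: P(X=1) = 19/21, P(Y|X=1) = (6/19, 11/19, 2/19) → H(Y|X=1) = 1.32353
H(Y|X) = (2/21)·1.00000 + (19/21)·1.32353 = 1.2927 bits

H(X,Y) = -Σ_{x,y} P(x,y) log₂ P(x,y). Per-cell terms -P(x,y)·log₂P(x,y):
  X=0: 0.20916, 0.20916, 0.00000
  X=1: 0.51639, 0.48865, 0.32308
  (cells with P = 0 contribute 0)
Sum of the 6 terms: H(X,Y) = 1.7464 bits

Chain rule check:
  H(X) + H(Y|X) = 0.4537 + 1.2927 = 1.7464 bits
  H(X,Y) = 1.7464 bits
✓ Chain rule verified.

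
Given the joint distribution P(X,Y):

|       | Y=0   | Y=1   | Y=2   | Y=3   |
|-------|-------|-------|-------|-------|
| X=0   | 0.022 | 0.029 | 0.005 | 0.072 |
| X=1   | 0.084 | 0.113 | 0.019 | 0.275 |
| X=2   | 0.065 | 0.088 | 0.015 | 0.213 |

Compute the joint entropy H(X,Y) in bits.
2.9882 bits

H(X,Y) = -Σ_{x,y} P(x,y) log₂ P(x,y). Per-cell terms -P(x,y)·log₂P(x,y):
  X=0: 0.1211, 0.1481, 0.0382, 0.2733
  X=1: 0.3002, 0.3555, 0.1086, 0.5122
  X=2: 0.2563, 0.3086, 0.0909, 0.4752
Sum of the 12 terms: H(X,Y) = 2.9882 bits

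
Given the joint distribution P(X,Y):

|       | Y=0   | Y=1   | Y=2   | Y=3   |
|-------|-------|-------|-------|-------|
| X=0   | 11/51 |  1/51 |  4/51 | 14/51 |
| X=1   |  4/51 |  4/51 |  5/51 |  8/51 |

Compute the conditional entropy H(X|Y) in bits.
0.8997 bits

H(X|Y) = H(X,Y) - H(Y)

H(X,Y) = -Σ_{x,y} P(x,y) log₂ P(x,y). Per-cell terms -P(x,y)·log₂P(x,y):
  X=0: 0.47731, 0.11122, 0.28803, 0.51198
  X=1: 0.28803, 0.28803, 0.32848, 0.41920
Sum of the 8 terms: H(X,Y) = 2.7123 bits

Marginal of Y (column sums):
  P(Y=0) = 11/51 + 4/51 = 5/17
  P(Y=1) = 1/51 + 4/51 = 5/51
  P(Y=2) = 4/51 + 5/51 = 3/17
  P(Y=3) = 14/51 + 8/51 = 22/51
H(Y) = -[(5/17)·log₂(5/17) + (5/51)·log₂(5/51) + (3/17)·log₂(3/17) + (22/51)·log₂(22/51)]
  = 0.51927 + 0.32848 + 0.44162 + 0.52325 = 1.8126 bits

H(X|Y) = H(X,Y) - H(Y) = 2.7123 - 1.8126 = 0.8997 bits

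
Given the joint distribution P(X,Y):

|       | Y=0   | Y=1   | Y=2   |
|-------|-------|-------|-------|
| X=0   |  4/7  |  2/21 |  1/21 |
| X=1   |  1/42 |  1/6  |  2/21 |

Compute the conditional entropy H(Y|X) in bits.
1.0128 bits

H(Y|X) = H(X,Y) - H(X)

H(X,Y) = -Σ_{x,y} P(x,y) log₂ P(x,y). Per-cell terms -P(x,y)·log₂P(x,y):
  X=0: 0.4613, 0.3231, 0.2092
  X=1: 0.1284, 0.4308, 0.3231
Sum of the 6 terms: H(X,Y) = 1.8759 bits

Marginal of X (row sums):
  P(X=0) = 4/7 + 2/21 + 1/21 = 5/7
  P(X=1) = 1/42 + 1/6 + 2/21 = 2/7
H(X) = -[(5/7)·log₂(5/7) + (2/7)·log₂(2/7)]
  = 0.3467 + 0.5164 = 0.8631 bits

H(Y|X) = H(X,Y) - H(X) = 1.8759 - 0.8631 = 1.0128 bits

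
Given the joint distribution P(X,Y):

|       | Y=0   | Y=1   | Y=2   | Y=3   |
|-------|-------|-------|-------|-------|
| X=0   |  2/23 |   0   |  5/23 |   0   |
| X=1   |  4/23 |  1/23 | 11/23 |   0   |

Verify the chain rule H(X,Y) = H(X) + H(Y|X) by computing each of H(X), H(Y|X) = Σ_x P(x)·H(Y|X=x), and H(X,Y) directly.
H(X) = 0.8865 bits, H(Y|X) = 1.0430 bits, H(X,Y) = 1.9295 bits

Marginal of X (row sums):
  P(X=0) = 2/23 + 0 + 5/23 + 0 = 7/23
  P(X=1) = 4/23 + 1/23 + 11/23 + 0 = 16/23
H(X) = -[(7/23)·log₂(7/23) + (16/23)·log₂(16/23)]
  = 0.52232 + 0.36422 = 0.8865 bits

H(Y|X) = Σ_x P(x)·H(Y|X=x):
  X=0: P(X=0) = 7/23, P(Y|X=0) = (2/7, 0, 5/7, 0) → H(Y|X=0) = 0.86312
  X=1: P(X=1) = 16/23, P(Y|X=1) = (1/4, 1/16, 11/16, 0) → H(Y|X=1) = 1.12164
H(Y|X) = (7/23)·0.86312 + (16/23)·1.12164 = 1.0430 bits

H(X,Y) = -Σ_{x,y} P(x,y) log₂ P(x,y). Per-cell terms -P(x,y)·log₂P(x,y):
  X=0: 0.30640, 0.00000, 0.47862, 0.00000
  X=1: 0.43888, 0.19668, 0.50893, 0.00000
  (cells with P = 0 contribute 0)
Sum of the 8 terms: H(X,Y) = 1.9295 bits

Chain rule check:
  H(X) + H(Y|X) = 0.8865 + 1.0430 = 1.9295 bits
  H(X,Y) = 1.9295 bits
✓ Chain rule verified.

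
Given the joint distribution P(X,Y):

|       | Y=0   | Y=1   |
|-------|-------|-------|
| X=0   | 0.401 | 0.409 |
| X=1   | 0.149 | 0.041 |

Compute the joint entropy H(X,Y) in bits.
1.6544 bits

H(X,Y) = -Σ_{x,y} P(x,y) log₂ P(x,y). Per-cell terms -P(x,y)·log₂P(x,y):
  X=0: 0.52865, 0.52754
  X=1: 0.40925, 0.18894
Sum of the 4 terms: H(X,Y) = 1.6544 bits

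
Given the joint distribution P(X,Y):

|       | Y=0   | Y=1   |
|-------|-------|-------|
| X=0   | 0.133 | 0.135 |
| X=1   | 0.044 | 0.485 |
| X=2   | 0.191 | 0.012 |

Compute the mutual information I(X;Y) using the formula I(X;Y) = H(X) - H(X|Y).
0.3968 bits

I(X;Y) = H(X) - H(X|Y)

Marginal of X (row sums):
  P(X=0) = 0.133 + 0.135 = 0.268
  P(X=1) = 0.044 + 0.485 = 0.529
  P(X=2) = 0.191 + 0.012 = 0.203
H(X) = -[0.268·log₂(0.268) + 0.529·log₂(0.529) + 0.203·log₂(0.203)]
  = 0.5091 + 0.4860 + 0.4670 = 1.4621 bits

Marginal of Y (column sums):
  P(Y=0) = 0.133 + 0.044 + 0.191 = 0.368
  P(Y=1) = 0.135 + 0.485 + 0.012 = 0.632
H(X|Y) = Σ_y P(y)·H(X|Y=y):
  Y=0: P(Y=0) = 0.368, P(X|Y=0) = (133/368, 11/92, 191/368) → H(X|Y=0) = 1.3881
  Y=1: P(Y=1) = 0.632, P(X|Y=1) = (135/632, 485/632, 3/158) → H(X|Y=1) = 0.8774
H(X|Y) = 0.368·1.3881 + 0.632·0.8774 = 1.0653 bits

I(X;Y) = H(X) - H(X|Y) = 1.4621 - 1.0653 = 0.3968 bits

Cross-check via I(X;Y) = H(X) + H(Y) - H(X,Y): computing H(Y) from the column sums and H(X,Y) from the 6 cells in the same way gives H(Y) = 0.9491 bits and H(X,Y) = 2.0144 bits, so
I(X;Y) = 1.4621 + 0.9491 - 2.0144 = 0.3968 bits ✓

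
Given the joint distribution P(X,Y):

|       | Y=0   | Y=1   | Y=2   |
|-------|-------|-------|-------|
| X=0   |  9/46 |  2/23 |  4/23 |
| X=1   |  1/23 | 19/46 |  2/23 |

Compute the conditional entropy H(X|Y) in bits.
0.7364 bits

H(X|Y) = H(X,Y) - H(Y)

H(X,Y) = -Σ_{x,y} P(x,y) log₂ P(x,y). Per-cell terms -P(x,y)·log₂P(x,y):
  X=0: 0.46049, 0.30640, 0.43888
  X=1: 0.19668, 0.52689, 0.30640
Sum of the 6 terms: H(X,Y) = 2.2357 bits

Marginal of Y (column sums):
  P(Y=0) = 9/46 + 1/23 = 11/46
  P(Y=1) = 2/23 + 19/46 = 1/2
  P(Y=2) = 4/23 + 2/23 = 6/23
H(Y) = -[(11/46)·log₂(11/46) + (1/2)·log₂(1/2) + (6/23)·log₂(6/23)]
  = 0.49360 + 0.50000 + 0.50572 = 1.4993 bits

H(X|Y) = H(X,Y) - H(Y) = 2.2357 - 1.4993 = 0.7364 bits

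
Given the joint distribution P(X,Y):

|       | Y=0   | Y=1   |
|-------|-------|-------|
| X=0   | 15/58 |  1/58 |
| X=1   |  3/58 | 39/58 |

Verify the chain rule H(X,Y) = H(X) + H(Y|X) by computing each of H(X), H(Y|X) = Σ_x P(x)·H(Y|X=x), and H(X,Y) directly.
H(X) = 0.8498 bits, H(Y|X) = 0.3619 bits, H(X,Y) = 1.2116 bits

Marginal of X (row sums):
  P(X=0) = 15/58 + 1/58 = 8/29
  P(X=1) = 3/58 + 39/58 = 21/29
H(X) = -[(8/29)·log₂(8/29) + (21/29)·log₂(21/29)]
  = 0.512546 + 0.337205 = 0.8498 bits

H(Y|X) = Σ_x P(x)·H(Y|X=x):
  X=0: P(X=0) = 8/29, P(Y|X=0) = (15/16, 1/16) → H(Y|X=0) = 0.337290
  X=1: P(X=1) = 21/29, P(Y|X=1) = (1/14, 13/14) → H(Y|X=1) = 0.371232
H(Y|X) = (8/29)·0.337290 + (21/29)·0.371232 = 0.3619 bits

H(X,Y) = -Σ_{x,y} P(x,y) log₂ P(x,y). Per-cell terms -P(x,y)·log₂P(x,y):
  X=0: 0.504592, 0.101000
  X=1: 0.221018, 0.385010
Sum of the 4 terms: H(X,Y) = 1.2116 bits

Chain rule check:
  H(X) + H(Y|X) = 0.8498 + 0.3619 = 1.2117 bits
  H(X,Y) = 1.2116 bits
✓ Chain rule verified (Δ = 0.0001 is 4-dp rounding noise: each of the three values was rounded independently).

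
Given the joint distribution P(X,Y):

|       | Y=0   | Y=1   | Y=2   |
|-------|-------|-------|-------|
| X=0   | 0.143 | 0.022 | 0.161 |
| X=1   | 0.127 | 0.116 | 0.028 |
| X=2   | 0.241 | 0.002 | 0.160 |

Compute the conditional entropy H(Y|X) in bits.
1.1993 bits

H(Y|X) = H(X,Y) - H(X)

H(X,Y) = -Σ_{x,y} P(x,y) log₂ P(x,y). Per-cell terms -P(x,y)·log₂P(x,y):
  X=0: 0.40125, 0.12114, 0.42421
  X=1: 0.37809, 0.36051, 0.14444
  X=2: 0.49475, 0.01793, 0.42302
Sum of the 9 terms: H(X,Y) = 2.7653 bits

Marginal of X (row sums):
  P(X=0) = 0.143 + 0.022 + 0.161 = 0.326
  P(X=1) = 0.127 + 0.116 + 0.028 = 0.271
  P(X=2) = 0.241 + 0.002 + 0.160 = 0.403
H(X) = -[0.326·log₂(0.326) + 0.271·log₂(0.271) + 0.403·log₂(0.403)]
  = 0.52716 + 0.51047 + 0.52839 = 1.5660 bits

H(Y|X) = H(X,Y) - H(X) = 2.7653 - 1.5660 = 1.1993 bits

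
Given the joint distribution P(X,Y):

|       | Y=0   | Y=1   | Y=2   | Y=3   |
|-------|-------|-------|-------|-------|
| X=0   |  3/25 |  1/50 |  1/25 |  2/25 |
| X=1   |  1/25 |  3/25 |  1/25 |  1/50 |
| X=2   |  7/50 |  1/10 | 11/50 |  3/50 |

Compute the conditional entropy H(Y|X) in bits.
1.7856 bits

H(Y|X) = H(X,Y) - H(X)

H(X,Y) = -Σ_{x,y} P(x,y) log₂ P(x,y). Per-cell terms -P(x,y)·log₂P(x,y):
  X=0: 0.367067, 0.112877, 0.185754, 0.291508
  X=1: 0.185754, 0.367067, 0.185754, 0.112877
  X=2: 0.397110, 0.332193, 0.480573, 0.243534
Sum of the 12 terms: H(X,Y) = 3.26207 bits

Marginal of X (row sums):
  P(X=0) = 3/25 + 1/50 + 1/25 + 2/25 = 13/50
  P(X=1) = 1/25 + 3/25 + 1/25 + 1/50 = 11/50
  P(X=2) = 7/50 + 1/10 + 11/50 + 3/50 = 13/25
H(X) = -[(13/50)·log₂(13/50) + (11/50)·log₂(11/50) + (13/25)·log₂(13/25)]
  = 0.505288 + 0.480573 + 0.490577 = 1.47644 bits

H(Y|X) = H(X,Y) - H(X) = 3.26207 - 1.47644 = 1.7856 bits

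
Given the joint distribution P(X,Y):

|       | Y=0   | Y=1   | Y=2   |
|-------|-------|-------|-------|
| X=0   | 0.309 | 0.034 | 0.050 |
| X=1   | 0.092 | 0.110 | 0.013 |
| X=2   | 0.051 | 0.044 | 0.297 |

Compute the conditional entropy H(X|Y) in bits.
1.0896 bits

H(X|Y) = H(X,Y) - H(Y)

H(X,Y) = -Σ_{x,y} P(x,y) log₂ P(x,y). Per-cell terms -P(x,y)·log₂P(x,y):
  X=0: 0.523545, 0.165863, 0.216096
  X=1: 0.316684, 0.350287, 0.081449
  X=2: 0.218961, 0.198280, 0.520185
Sum of the 9 terms: H(X,Y) = 2.59135 bits

Marginal of Y (column sums):
  P(Y=0) = 0.309 + 0.092 + 0.051 = 0.452
  P(Y=1) = 0.034 + 0.110 + 0.044 = 0.188
  P(Y=2) = 0.050 + 0.013 + 0.297 = 0.360
H(Y) = -[0.452·log₂(0.452) + 0.188·log₂(0.188) + 0.360·log₂(0.360)]
  = 0.517814 + 0.453305 + 0.530615 = 1.50173 bits

H(X|Y) = H(X,Y) - H(Y) = 2.59135 - 1.50173 = 1.0896 bits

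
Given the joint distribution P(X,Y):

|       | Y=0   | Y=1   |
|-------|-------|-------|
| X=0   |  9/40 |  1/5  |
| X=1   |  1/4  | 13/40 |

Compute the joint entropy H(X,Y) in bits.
1.9756 bits

H(X,Y) = -Σ_{x,y} P(x,y) log₂ P(x,y). Per-cell terms -P(x,y)·log₂P(x,y):
  X=0: 0.4842, 0.4644
  X=1: 0.5000, 0.5270
Sum of the 4 terms: H(X,Y) = 1.9756 bits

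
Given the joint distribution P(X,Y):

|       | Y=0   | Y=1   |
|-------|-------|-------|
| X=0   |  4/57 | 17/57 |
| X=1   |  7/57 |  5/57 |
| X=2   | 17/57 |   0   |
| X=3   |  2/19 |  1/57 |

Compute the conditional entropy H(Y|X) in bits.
0.5378 bits

H(Y|X) = H(X,Y) - H(X)

H(X,Y) = -Σ_{x,y} P(x,y) log₂ P(x,y). Per-cell terms -P(x,y)·log₂P(x,y):
  X=0: 0.26897, 0.52057
  X=1: 0.37156, 0.30798
  X=2: 0.52057, 0.00000
  X=3: 0.34189, 0.10233
  (cells with P = 0 contribute 0)
Sum of the 8 terms: H(X,Y) = 2.4339 bits

Marginal of X (row sums):
  P(X=0) = 4/57 + 17/57 = 7/19
  P(X=1) = 7/57 + 5/57 = 4/19
  P(X=2) = 17/57 + 0 = 17/57
  P(X=3) = 2/19 + 1/57 = 7/57
H(X) = -[(7/19)·log₂(7/19) + (4/19)·log₂(4/19) + (17/57)·log₂(17/57) + (7/57)·log₂(7/57)]
  = 0.53074 + 0.47325 + 0.52057 + 0.37156 = 1.8961 bits

H(Y|X) = H(X,Y) - H(X) = 2.4339 - 1.8961 = 0.5378 bits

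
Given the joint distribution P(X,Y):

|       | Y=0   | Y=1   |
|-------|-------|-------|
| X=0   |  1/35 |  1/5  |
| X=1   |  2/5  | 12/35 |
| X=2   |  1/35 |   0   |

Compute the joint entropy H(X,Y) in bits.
1.8157 bits

H(X,Y) = -Σ_{x,y} P(x,y) log₂ P(x,y). Per-cell terms -P(x,y)·log₂P(x,y):
  X=0: 0.14655, 0.46439
  X=1: 0.52877, 0.52948
  X=2: 0.14655, 0.00000
  (cells with P = 0 contribute 0)
Sum of the 6 terms: H(X,Y) = 1.8157 bits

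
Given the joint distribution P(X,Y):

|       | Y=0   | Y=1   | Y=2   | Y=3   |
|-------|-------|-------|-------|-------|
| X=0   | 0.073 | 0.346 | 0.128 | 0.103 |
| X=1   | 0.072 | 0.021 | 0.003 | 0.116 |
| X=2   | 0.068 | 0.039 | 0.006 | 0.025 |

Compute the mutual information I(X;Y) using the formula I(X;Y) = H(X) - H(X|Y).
0.2429 bits

I(X;Y) = H(X) - H(X|Y)

Marginal of X (row sums):
  P(X=0) = 0.073 + 0.346 + 0.128 + 0.103 = 0.650
  P(X=1) = 0.072 + 0.021 + 0.003 + 0.116 = 0.212
  P(X=2) = 0.068 + 0.039 + 0.006 + 0.025 = 0.138
H(X) = -[0.650·log₂(0.650) + 0.212·log₂(0.212) + 0.138·log₂(0.138)]
  = 0.4040 + 0.4744 + 0.3943 = 1.2727 bits

Marginal of Y (column sums):
  P(Y=0) = 0.073 + 0.072 + 0.068 = 0.213
  P(Y=1) = 0.346 + 0.021 + 0.039 = 0.406
  P(Y=2) = 0.128 + 0.003 + 0.006 = 0.137
  P(Y=3) = 0.103 + 0.116 + 0.025 = 0.244
H(X|Y) = Σ_y P(y)·H(X|Y=y):
  Y=0: P(Y=0) = 0.213, P(X|Y=0) = (73/213, 24/71, 68/213) → H(X|Y=0) = 1.5843
  Y=1: P(Y=1) = 0.406, P(X|Y=1) = (173/203, 3/58, 39/406) → H(X|Y=1) = 0.7423
  Y=2: P(Y=2) = 0.137, P(X|Y=2) = (128/137, 3/137, 6/137) → H(X|Y=2) = 0.4100
  Y=3: P(Y=3) = 0.244, P(X|Y=3) = (103/244, 29/61, 25/244) → H(X|Y=3) = 1.3720
H(X|Y) = 0.213·1.5843 + 0.406·0.7423 + 0.137·0.4100 + 0.244·1.3720 = 1.0298 bits

I(X;Y) = H(X) - H(X|Y) = 1.2727 - 1.0298 = 0.2429 bits

Cross-check via I(X;Y) = H(X) + H(Y) - H(X,Y): computing H(Y) from the column sums and H(X,Y) from the 12 cells in the same way gives H(Y) = 1.8926 bits and H(X,Y) = 2.9224 bits, so
I(X;Y) = 1.2727 + 1.8926 - 2.9224 = 0.2429 bits ✓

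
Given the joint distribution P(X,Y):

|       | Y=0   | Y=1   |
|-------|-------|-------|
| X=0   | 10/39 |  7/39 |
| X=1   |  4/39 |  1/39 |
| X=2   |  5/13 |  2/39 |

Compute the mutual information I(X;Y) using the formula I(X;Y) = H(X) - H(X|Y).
0.0749 bits

I(X;Y) = H(X) - H(X|Y)

Marginal of X (row sums):
  P(X=0) = 10/39 + 7/39 = 17/39
  P(X=1) = 4/39 + 1/39 = 5/39
  P(X=2) = 5/13 + 2/39 = 17/39
H(X) = -[(17/39)·log₂(17/39) + (5/39)·log₂(5/39) + (17/39)·log₂(17/39)]
  = 0.5222 + 0.3799 + 0.5222 = 1.4243 bits

Marginal of Y (column sums):
  P(Y=0) = 10/39 + 4/39 + 5/13 = 29/39
  P(Y=1) = 7/39 + 1/39 + 2/39 = 10/39
H(X|Y) = Σ_y P(y)·H(X|Y=y):
  Y=0: P(Y=0) = 29/39, P(X|Y=0) = (10/29, 4/29, 15/29) → H(X|Y=0) = 1.4158
  Y=1: P(Y=1) = 10/39, P(X|Y=1) = (7/10, 1/10, 1/5) → H(X|Y=1) = 1.1568
H(X|Y) = (29/39)·1.4158 + (10/39)·1.1568 = 1.3494 bits

I(X;Y) = H(X) - H(X|Y) = 1.4243 - 1.3494 = 0.0749 bits

Cross-check via I(X;Y) = H(X) + H(Y) - H(X,Y): computing H(Y) from the column sums and H(X,Y) from the 6 cells in the same way gives H(Y) = 0.8213 bits and H(X,Y) = 2.1707 bits, so
I(X;Y) = 1.4243 + 0.8213 - 2.1707 = 0.0749 bits ✓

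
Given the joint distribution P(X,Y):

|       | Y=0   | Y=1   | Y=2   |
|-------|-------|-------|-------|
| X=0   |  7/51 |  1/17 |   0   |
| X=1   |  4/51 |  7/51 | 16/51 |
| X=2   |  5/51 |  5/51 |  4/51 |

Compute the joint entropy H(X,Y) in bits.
2.7846 bits

H(X,Y) = -Σ_{x,y} P(x,y) log₂ P(x,y). Per-cell terms -P(x,y)·log₂P(x,y):
  X=0: 0.39324, 0.24044, 0.00000
  X=1: 0.28803, 0.39324, 0.52468
  X=2: 0.32848, 0.32848, 0.28803
  (cells with P = 0 contribute 0)
Sum of the 9 terms: H(X,Y) = 2.7846 bits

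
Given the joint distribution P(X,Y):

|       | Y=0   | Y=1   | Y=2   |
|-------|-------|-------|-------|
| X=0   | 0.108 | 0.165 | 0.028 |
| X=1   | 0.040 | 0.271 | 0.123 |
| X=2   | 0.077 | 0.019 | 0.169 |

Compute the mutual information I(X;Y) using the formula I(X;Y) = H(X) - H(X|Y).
0.2637 bits

I(X;Y) = H(X) - H(X|Y)

Marginal of X (row sums):
  P(X=0) = 0.108 + 0.165 + 0.028 = 0.301
  P(X=1) = 0.040 + 0.271 + 0.123 = 0.434
  P(X=2) = 0.077 + 0.019 + 0.169 = 0.265
H(X) = -[0.301·log₂(0.301) + 0.434·log₂(0.434) + 0.265·log₂(0.265)]
  = 0.5214 + 0.5226 + 0.5077 = 1.5517 bits

Marginal of Y (column sums):
  P(Y=0) = 0.108 + 0.040 + 0.077 = 0.225
  P(Y=1) = 0.165 + 0.271 + 0.019 = 0.455
  P(Y=2) = 0.028 + 0.123 + 0.169 = 0.320
H(X|Y) = Σ_y P(y)·H(X|Y=y):
  Y=0: P(Y=0) = 0.225, P(X|Y=0) = (12/25, 8/45, 77/225) → H(X|Y=0) = 1.4807
  Y=1: P(Y=1) = 0.455, P(X|Y=1) = (33/91, 271/455, 19/455) → H(X|Y=1) = 1.1673
  Y=2: P(Y=2) = 0.320, P(X|Y=2) = (7/80, 123/320, 169/320) → H(X|Y=2) = 1.3242
H(X|Y) = 0.225·1.4807 + 0.455·1.1673 + 0.320·1.3242 = 1.2880 bits

I(X;Y) = H(X) - H(X|Y) = 1.5517 - 1.2880 = 0.2637 bits

Cross-check via I(X;Y) = H(X) + H(Y) - H(X,Y): computing H(Y) from the column sums and H(X,Y) from the 9 cells in the same way gives H(Y) = 1.5271 bits and H(X,Y) = 2.8151 bits, so
I(X;Y) = 1.5517 + 1.5271 - 2.8151 = 0.2637 bits ✓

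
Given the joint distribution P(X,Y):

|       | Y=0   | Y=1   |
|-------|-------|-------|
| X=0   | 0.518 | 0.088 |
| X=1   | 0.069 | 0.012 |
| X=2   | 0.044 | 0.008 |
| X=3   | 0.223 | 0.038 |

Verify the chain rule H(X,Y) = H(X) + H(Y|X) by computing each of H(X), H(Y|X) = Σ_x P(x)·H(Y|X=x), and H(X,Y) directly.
H(X) = 1.4592 bits, H(Y|X) = 0.5997 bits, H(X,Y) = 2.0589 bits

Marginal of X (row sums):
  P(X=0) = 0.518 + 0.088 = 0.606
  P(X=1) = 0.069 + 0.012 = 0.081
  P(X=2) = 0.044 + 0.008 = 0.052
  P(X=3) = 0.223 + 0.038 = 0.261
H(X) = -[0.606·log₂(0.606) + 0.081·log₂(0.081) + 0.052·log₂(0.052) + 0.261·log₂(0.261)]
  = 0.43790 + 0.29370 + 0.22180 + 0.50579 = 1.4592 bits

H(Y|X) = Σ_x P(x)·H(Y|X=x):
  X=0: P(X=0) = 0.606, P(Y|X=0) = (259/303, 44/303) → H(Y|X=0) = 0.59773
  X=1: P(X=1) = 0.081, P(Y|X=1) = (23/27, 4/27) → H(Y|X=1) = 0.60519
  X=2: P(X=2) = 0.052, P(Y|X=2) = (11/13, 2/13) → H(Y|X=2) = 0.61938
  X=3: P(X=3) = 0.261, P(Y|X=3) = (223/261, 38/261) → H(Y|X=3) = 0.59870
H(Y|X) = 0.606·0.59773 + 0.081·0.60519 + 0.052·0.61938 + 0.261·0.59870 = 0.5997 bits

H(X,Y) = -Σ_{x,y} P(x,y) log₂ P(x,y). Per-cell terms -P(x,y)·log₂P(x,y):
  X=0: 0.49157, 0.30856
  X=1: 0.26615, 0.07657
  X=2: 0.19828, 0.05573
  X=3: 0.48277, 0.17928
Sum of the 8 terms: H(X,Y) = 2.0589 bits

Chain rule check:
  H(X) + H(Y|X) = 1.4592 + 0.5997 = 2.0589 bits
  H(X,Y) = 2.0589 bits
✓ Chain rule verified.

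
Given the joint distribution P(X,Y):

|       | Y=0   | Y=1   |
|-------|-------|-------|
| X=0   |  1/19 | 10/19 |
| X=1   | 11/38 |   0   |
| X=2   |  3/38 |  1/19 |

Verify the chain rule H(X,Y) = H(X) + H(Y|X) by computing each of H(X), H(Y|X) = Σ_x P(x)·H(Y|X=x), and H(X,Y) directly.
H(X) = 1.3592 bits, H(Y|X) = 0.3822 bits, H(X,Y) = 1.7414 bits

Marginal of X (row sums):
  P(X=0) = 1/19 + 10/19 = 11/19
  P(X=1) = 11/38 + 0 = 11/38
  P(X=2) = 3/38 + 1/19 = 5/38
H(X) = -[(11/19)·log₂(11/19) + (11/38)·log₂(11/38) + (5/38)·log₂(5/38)]
  = 0.45650 + 0.51772 + 0.38500 = 1.3592 bits

H(Y|X) = Σ_x P(x)·H(Y|X=x):
  X=0: P(X=0) = 11/19, P(Y|X=0) = (1/11, 10/11) → H(Y|X=0) = 0.43950
  X=1: P(X=1) = 11/38, P(Y|X=1) = (1, 0) → H(Y|X=1) = 0.00000
  X=2: P(X=2) = 5/38, P(Y|X=2) = (3/5, 2/5) → H(Y|X=2) = 0.97095
H(Y|X) = (11/19)·0.43950 + (11/38)·0.00000 + (5/38)·0.97095 = 0.3822 bits

H(X,Y) = -Σ_{x,y} P(x,y) log₂ P(x,y). Per-cell terms -P(x,y)·log₂P(x,y):
  X=0: 0.22358, 0.48737
  X=1: 0.51772, 0.00000
  X=2: 0.28918, 0.22358
  (cells with P = 0 contribute 0)
Sum of the 6 terms: H(X,Y) = 1.7414 bits

Chain rule check:
  H(X) + H(Y|X) = 1.3592 + 0.3822 = 1.7414 bits
  H(X,Y) = 1.7414 bits
✓ Chain rule verified.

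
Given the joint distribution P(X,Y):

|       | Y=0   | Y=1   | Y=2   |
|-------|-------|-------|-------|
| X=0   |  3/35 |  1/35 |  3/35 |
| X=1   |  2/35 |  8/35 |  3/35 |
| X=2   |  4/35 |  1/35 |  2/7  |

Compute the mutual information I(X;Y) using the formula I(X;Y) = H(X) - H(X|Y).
0.2543 bits

I(X;Y) = H(X) - H(X|Y)

Marginal of X (row sums):
  P(X=0) = 3/35 + 1/35 + 3/35 = 1/5
  P(X=1) = 2/35 + 8/35 + 3/35 = 13/35
  P(X=2) = 4/35 + 1/35 + 2/7 = 3/7
H(X) = -[(1/5)·log₂(1/5) + (13/35)·log₂(13/35) + (3/7)·log₂(3/7)]
  = 0.4644 + 0.5307 + 0.5239 = 1.5190 bits

Marginal of Y (column sums):
  P(Y=0) = 3/35 + 2/35 + 4/35 = 9/35
  P(Y=1) = 1/35 + 8/35 + 1/35 = 2/7
  P(Y=2) = 3/35 + 3/35 + 2/7 = 16/35
H(X|Y) = Σ_y P(y)·H(X|Y=y):
  Y=0: P(Y=0) = 9/35, P(X|Y=0) = (1/3, 2/9, 4/9) → H(X|Y=0) = 1.5305
  Y=1: P(Y=1) = 2/7, P(X|Y=1) = (1/10, 4/5, 1/10) → H(X|Y=1) = 0.9219
  Y=2: P(Y=2) = 16/35, P(X|Y=2) = (3/16, 3/16, 5/8) → H(X|Y=2) = 1.3294
H(X|Y) = (9/35)·1.5305 + (2/7)·0.9219 + (16/35)·1.3294 = 1.2647 bits

I(X;Y) = H(X) - H(X|Y) = 1.5190 - 1.2647 = 0.2543 bits

Cross-check via I(X;Y) = H(X) + H(Y) - H(X,Y): computing H(Y) from the column sums and H(X,Y) from the 9 cells in the same way gives H(Y) = 1.5365 bits and H(X,Y) = 2.8012 bits, so
I(X;Y) = 1.5190 + 1.5365 - 2.8012 = 0.2543 bits ✓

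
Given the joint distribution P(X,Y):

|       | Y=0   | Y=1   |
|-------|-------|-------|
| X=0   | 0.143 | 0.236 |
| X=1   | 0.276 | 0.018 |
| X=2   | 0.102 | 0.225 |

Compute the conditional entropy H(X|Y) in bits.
1.3312 bits

H(X|Y) = H(X,Y) - H(Y)

H(X,Y) = -Σ_{x,y} P(x,y) log₂ P(x,y). Per-cell terms -P(x,y)·log₂P(x,y):
  X=0: 0.40125, 0.49162
  X=1: 0.51260, 0.10433
  X=2: 0.33592, 0.48420
Sum of the 6 terms: H(X,Y) = 2.3299 bits

Marginal of Y (column sums):
  P(Y=0) = 0.143 + 0.276 + 0.102 = 0.521
  P(Y=1) = 0.236 + 0.018 + 0.225 = 0.479
H(Y) = -[0.521·log₂(0.521) + 0.479·log₂(0.479)]
  = 0.49008 + 0.50865 = 0.9987 bits

H(X|Y) = H(X,Y) - H(Y) = 2.3299 - 0.9987 = 1.3312 bits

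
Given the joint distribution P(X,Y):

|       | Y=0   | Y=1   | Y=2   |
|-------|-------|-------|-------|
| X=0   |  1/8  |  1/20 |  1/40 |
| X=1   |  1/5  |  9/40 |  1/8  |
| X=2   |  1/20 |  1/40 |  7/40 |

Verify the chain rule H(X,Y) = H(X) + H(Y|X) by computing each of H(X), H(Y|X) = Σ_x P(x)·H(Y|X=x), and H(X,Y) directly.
H(X) = 1.4388 bits, H(Y|X) = 1.3982 bits, H(X,Y) = 2.8369 bits

Marginal of X (row sums):
  P(X=0) = 1/8 + 1/20 + 1/40 = 1/5
  P(X=1) = 1/5 + 9/40 + 1/8 = 11/20
  P(X=2) = 1/20 + 1/40 + 7/40 = 1/4
H(X) = -[(1/5)·log₂(1/5) + (11/20)·log₂(11/20) + (1/4)·log₂(1/4)]
  = 0.4644 + 0.4744 + 0.5000 = 1.4388 bits

H(Y|X) = Σ_x P(x)·H(Y|X=x):
  X=0: P(X=0) = 1/5, P(Y|X=0) = (5/8, 1/4, 1/8) → H(Y|X=0) = 1.2988
  X=1: P(X=1) = 11/20, P(Y|X=1) = (4/11, 9/22, 5/22) → H(Y|X=1) = 1.5440
  X=2: P(X=2) = 1/4, P(Y|X=2) = (1/5, 1/10, 7/10) → H(Y|X=2) = 1.1568
H(Y|X) = (1/5)·1.2988 + (11/20)·1.5440 + (1/4)·1.1568 = 1.3982 bits

H(X,Y) = -Σ_{x,y} P(x,y) log₂ P(x,y). Per-cell terms -P(x,y)·log₂P(x,y):
  X=0: 0.3750, 0.2161, 0.1330
  X=1: 0.4644, 0.4842, 0.3750
  X=2: 0.2161, 0.1330, 0.4401
Sum of the 9 terms: H(X,Y) = 2.8369 bits

Chain rule check:
  H(X) + H(Y|X) = 1.4388 + 1.3982 = 2.8370 bits
  H(X,Y) = 2.8369 bits
✓ Chain rule verified (Δ = 0.0001 is 4-dp rounding noise: each of the three values was rounded independently).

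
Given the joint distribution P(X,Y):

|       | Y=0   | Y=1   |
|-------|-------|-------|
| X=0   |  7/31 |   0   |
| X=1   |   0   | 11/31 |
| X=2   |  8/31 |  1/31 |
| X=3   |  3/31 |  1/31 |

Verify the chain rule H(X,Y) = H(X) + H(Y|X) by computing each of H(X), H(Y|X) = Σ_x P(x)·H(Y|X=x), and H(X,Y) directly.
H(X) = 1.9144 bits, H(Y|X) = 0.2508 bits, H(X,Y) = 2.1652 bits

Marginal of X (row sums):
  P(X=0) = 7/31 + 0 = 7/31
  P(X=1) = 0 + 11/31 = 11/31
  P(X=2) = 8/31 + 1/31 = 9/31
  P(X=3) = 3/31 + 1/31 = 4/31
H(X) = -[(7/31)·log₂(7/31) + (11/31)·log₂(11/31) + (9/31)·log₂(9/31) + (4/31)·log₂(4/31)]
  = 0.4848 + 0.5304 + 0.5180 + 0.3812 = 1.9144 bits

H(Y|X) = Σ_x P(x)·H(Y|X=x):
  X=0: P(X=0) = 7/31, P(Y|X=0) = (1, 0) → H(Y|X=0) = 0.0000
  X=1: P(X=1) = 11/31, P(Y|X=1) = (0, 1) → H(Y|X=1) = 0.0000
  X=2: P(X=2) = 9/31, P(Y|X=2) = (8/9, 1/9) → H(Y|X=2) = 0.5033
  X=3: P(X=3) = 4/31, P(Y|X=3) = (3/4, 1/4) → H(Y|X=3) = 0.8113
H(Y|X) = (7/31)·0.0000 + (11/31)·0.0000 + (9/31)·0.5033 + (4/31)·0.8113 = 0.2508 bits

H(X,Y) = -Σ_{x,y} P(x,y) log₂ P(x,y). Per-cell terms -P(x,y)·log₂P(x,y):
  X=0: 0.4848, 0.0000
  X=1: 0.0000, 0.5304
  X=2: 0.5043, 0.1598
  X=3: 0.3261, 0.1598
  (cells with P = 0 contribute 0)
Sum of the 8 terms: H(X,Y) = 2.1652 bits

Chain rule check:
  H(X) + H(Y|X) = 1.9144 + 0.2508 = 2.1652 bits
  H(X,Y) = 2.1652 bits
✓ Chain rule verified.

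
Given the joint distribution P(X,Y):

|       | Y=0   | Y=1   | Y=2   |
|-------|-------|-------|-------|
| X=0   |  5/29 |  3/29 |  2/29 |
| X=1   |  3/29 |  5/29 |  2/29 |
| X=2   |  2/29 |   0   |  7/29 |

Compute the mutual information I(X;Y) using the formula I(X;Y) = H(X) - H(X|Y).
0.3111 bits

I(X;Y) = H(X) - H(X|Y)

Marginal of X (row sums):
  P(X=0) = 5/29 + 3/29 + 2/29 = 10/29
  P(X=1) = 3/29 + 5/29 + 2/29 = 10/29
  P(X=2) = 2/29 + 0 + 7/29 = 9/29
H(X) = -[(10/29)·log₂(10/29) + (10/29)·log₂(10/29) + (9/29)·log₂(9/29)]
  = 0.5296734 + 0.5296734 + 0.5238794 = 1.583226 bits

Marginal of Y (column sums):
  P(Y=0) = 5/29 + 3/29 + 2/29 = 10/29
  P(Y=1) = 3/29 + 5/29 + 0 = 8/29
  P(Y=2) = 2/29 + 2/29 + 7/29 = 11/29
H(X|Y) = Σ_y P(y)·H(X|Y=y):
  Y=0: P(Y=0) = 10/29, P(X|Y=0) = (1/2, 3/10, 1/5) → H(X|Y=0) = 1.4854753
  Y=1: P(Y=1) = 8/29, P(X|Y=1) = (3/8, 5/8, 0) → H(X|Y=1) = 0.9544340
  Y=2: P(Y=2) = 11/29, P(X|Y=2) = (2/11, 2/11, 7/11) → H(X|Y=2) = 1.3092967
H(X|Y) = (10/29)·1.4854753 + (8/29)·0.9544340 + (11/29)·1.3092967 = 1.272155 bits

I(X;Y) = H(X) - H(X|Y) = 1.583226 - 1.272155 = 0.3111 bits

Cross-check via I(X;Y) = H(X) + H(Y) - H(X,Y): computing H(Y) from the column sums and H(X,Y) from the 9 cells in the same way gives H(Y) = 1.572704 bits and H(X,Y) = 2.844859 bits, so
I(X;Y) = 1.583226 + 1.572704 - 2.844859 = 0.3111 bits ✓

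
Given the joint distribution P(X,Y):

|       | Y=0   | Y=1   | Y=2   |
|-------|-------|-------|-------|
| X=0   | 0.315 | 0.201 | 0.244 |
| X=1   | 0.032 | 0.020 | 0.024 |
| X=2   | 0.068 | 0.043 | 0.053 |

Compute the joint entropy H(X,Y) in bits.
2.5712 bits

H(X,Y) = -Σ_{x,y} P(x,y) log₂ P(x,y). Per-cell terms -P(x,y)·log₂P(x,y):
  X=0: 0.524972, 0.465261, 0.496551
  X=1: 0.158905, 0.112877, 0.129140
  X=2: 0.263726, 0.195199, 0.224607
Sum of the 9 terms: H(X,Y) = 2.5712 bits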